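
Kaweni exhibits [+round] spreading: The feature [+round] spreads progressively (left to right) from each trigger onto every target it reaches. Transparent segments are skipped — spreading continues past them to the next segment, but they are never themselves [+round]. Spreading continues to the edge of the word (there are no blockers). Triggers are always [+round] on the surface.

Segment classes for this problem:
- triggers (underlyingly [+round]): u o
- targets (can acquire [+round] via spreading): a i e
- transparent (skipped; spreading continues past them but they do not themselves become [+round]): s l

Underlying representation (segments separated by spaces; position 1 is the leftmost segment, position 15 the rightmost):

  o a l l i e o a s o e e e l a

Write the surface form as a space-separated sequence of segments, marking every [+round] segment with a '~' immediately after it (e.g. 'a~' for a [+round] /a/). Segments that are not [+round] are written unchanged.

From /o/ at 1 rightward: 2 /a/ → [+round]; 3 /l/ transparent; 4 /l/ transparent; 5 /i/ → [+round]; 6 /e/ → [+round]; 7 /o/ is itself a trigger — this domain ends here.
From /o/ at 7 rightward: 8 /a/ → [+round]; 9 /s/ transparent; 10 /o/ is itself a trigger — this domain ends here.
From /o/ at 10 rightward: 11 /e/ → [+round]; 12 /e/ → [+round]; 13 /e/ → [+round]; 14 /l/ transparent; 15 /a/ → [+round]; word edge.
[+round] positions on the surface: 1 2 5 6 7 8 10 11 12 13 15.

o~ a~ l l i~ e~ o~ a~ s o~ e~ e~ e~ l a~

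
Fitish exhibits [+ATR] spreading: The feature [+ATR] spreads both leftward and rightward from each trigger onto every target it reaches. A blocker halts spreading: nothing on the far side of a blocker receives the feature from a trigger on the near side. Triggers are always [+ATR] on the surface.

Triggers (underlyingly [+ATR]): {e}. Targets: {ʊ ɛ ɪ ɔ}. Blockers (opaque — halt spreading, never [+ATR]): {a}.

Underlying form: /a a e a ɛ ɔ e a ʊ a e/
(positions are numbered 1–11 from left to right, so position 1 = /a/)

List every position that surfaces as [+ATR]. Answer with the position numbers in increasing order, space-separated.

3 5 6 7 11

From /e/ at 3 rightward: 4 /a/ blocks.
From /e/ at 3 leftward: 2 /a/ blocks.
From /e/ at 7 rightward: 8 /a/ blocks.
From /e/ at 7 leftward: 6 /ɔ/ → [+ATR]; 5 /ɛ/ → [+ATR]; 4 /a/ blocks.
From /e/ at 11 rightward: word edge.
From /e/ at 11 leftward: 10 /a/ blocks.
Target with no active source: position 9 stays [-ATR].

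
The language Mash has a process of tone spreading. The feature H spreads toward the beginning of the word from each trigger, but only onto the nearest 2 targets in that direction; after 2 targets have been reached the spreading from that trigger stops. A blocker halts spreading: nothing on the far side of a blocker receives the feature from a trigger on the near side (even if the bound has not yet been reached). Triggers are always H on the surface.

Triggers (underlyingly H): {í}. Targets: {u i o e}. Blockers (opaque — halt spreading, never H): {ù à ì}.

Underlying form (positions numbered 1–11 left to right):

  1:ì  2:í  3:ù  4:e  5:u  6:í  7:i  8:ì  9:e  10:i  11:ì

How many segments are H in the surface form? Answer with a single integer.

4

From /í/ at 2 leftward: 1 /ì/ blocks.
From /í/ at 6 leftward: 5 /u/ → H; 4 /e/ → H; bound reached.
Targets with no active source: positions 7 9 10 stay [-high tone].
H positions on the surface: 2 4 5 6.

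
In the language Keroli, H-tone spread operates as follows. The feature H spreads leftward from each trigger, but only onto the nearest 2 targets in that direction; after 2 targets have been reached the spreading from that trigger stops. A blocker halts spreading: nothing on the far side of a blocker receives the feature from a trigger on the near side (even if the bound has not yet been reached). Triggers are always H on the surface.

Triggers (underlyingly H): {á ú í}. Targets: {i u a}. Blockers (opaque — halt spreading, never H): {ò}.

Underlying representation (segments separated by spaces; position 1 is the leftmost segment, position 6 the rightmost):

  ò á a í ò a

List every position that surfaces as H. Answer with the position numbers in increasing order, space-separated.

2 3 4

From /á/ at 2 leftward: 1 /ò/ blocks.
From /í/ at 4 leftward: 3 /a/ → H; 2 /á/ is itself a trigger — this domain ends here.
Target with no active source: position 6 stays [-high tone].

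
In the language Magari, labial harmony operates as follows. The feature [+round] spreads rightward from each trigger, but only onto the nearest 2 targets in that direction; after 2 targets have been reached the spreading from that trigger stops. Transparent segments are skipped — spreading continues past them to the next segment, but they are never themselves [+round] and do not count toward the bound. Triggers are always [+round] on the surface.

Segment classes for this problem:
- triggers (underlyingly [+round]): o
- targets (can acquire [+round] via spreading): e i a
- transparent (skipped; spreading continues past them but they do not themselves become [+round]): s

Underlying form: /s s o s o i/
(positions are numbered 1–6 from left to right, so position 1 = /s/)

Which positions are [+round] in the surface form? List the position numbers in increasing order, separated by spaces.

3 5 6

From /o/ at 3 rightward: 4 /s/ transparent; 5 /o/ is itself a trigger — this domain ends here.
From /o/ at 5 rightward: 6 /i/ → [+round]; word edge.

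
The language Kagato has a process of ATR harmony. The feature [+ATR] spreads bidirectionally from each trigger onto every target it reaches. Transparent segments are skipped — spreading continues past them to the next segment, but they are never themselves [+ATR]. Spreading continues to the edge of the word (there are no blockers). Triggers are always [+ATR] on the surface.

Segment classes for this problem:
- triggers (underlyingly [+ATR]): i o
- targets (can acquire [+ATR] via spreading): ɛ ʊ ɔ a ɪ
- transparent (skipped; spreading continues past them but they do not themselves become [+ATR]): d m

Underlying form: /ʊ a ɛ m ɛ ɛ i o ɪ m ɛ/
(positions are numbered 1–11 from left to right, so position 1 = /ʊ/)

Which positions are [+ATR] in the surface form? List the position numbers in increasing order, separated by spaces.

1 2 3 5 6 7 8 9 11

From /i/ at 7 rightward: 8 /o/ is itself a trigger — this domain ends here.
From /i/ at 7 leftward: 6 /ɛ/ → [+ATR]; 5 /ɛ/ → [+ATR]; 4 /m/ transparent; 3 /ɛ/ → [+ATR]; 2 /a/ → [+ATR]; 1 /ʊ/ → [+ATR]; word edge.
From /o/ at 8 rightward: 9 /ɪ/ → [+ATR]; 10 /m/ transparent; 11 /ɛ/ → [+ATR]; word edge.
From /o/ at 8 leftward: 7 /i/ is itself a trigger — this domain ends here.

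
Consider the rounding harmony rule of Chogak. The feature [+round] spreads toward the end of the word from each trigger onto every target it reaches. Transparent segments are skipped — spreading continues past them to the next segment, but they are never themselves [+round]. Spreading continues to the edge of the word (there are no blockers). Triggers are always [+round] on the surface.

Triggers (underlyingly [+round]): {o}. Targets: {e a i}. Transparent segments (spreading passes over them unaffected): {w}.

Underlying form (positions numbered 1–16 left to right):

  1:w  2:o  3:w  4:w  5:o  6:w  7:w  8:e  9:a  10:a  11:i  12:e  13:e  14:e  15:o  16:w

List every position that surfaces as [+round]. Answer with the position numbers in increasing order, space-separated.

From /o/ at 2 rightward: 3 /w/ transparent; 4 /w/ transparent; 5 /o/ is itself a trigger — this domain ends here.
From /o/ at 5 rightward: 6 /w/ transparent; 7 /w/ transparent; 8 /e/ → [+round]; 9 /a/ → [+round]; 10 /a/ → [+round]; 11 /i/ → [+round]; 12 /e/ → [+round]; 13 /e/ → [+round]; 14 /e/ → [+round]; 15 /o/ is itself a trigger — this domain ends here.
From /o/ at 15 rightward: 16 /w/ transparent; word edge.

2 5 8 9 10 11 12 13 14 15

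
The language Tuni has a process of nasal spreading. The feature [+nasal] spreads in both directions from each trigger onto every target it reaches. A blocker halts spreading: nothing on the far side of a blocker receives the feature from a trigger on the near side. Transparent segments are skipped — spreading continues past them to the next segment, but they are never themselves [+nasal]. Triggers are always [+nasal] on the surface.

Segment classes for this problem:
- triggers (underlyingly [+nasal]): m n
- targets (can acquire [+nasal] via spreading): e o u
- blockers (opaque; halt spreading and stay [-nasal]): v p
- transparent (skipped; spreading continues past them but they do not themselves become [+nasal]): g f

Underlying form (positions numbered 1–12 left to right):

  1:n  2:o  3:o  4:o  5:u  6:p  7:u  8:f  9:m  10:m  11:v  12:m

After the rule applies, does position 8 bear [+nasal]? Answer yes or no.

From /n/ at 1 rightward: 2 /o/ → [+nasal]; 3 /o/ → [+nasal]; 4 /o/ → [+nasal]; 5 /u/ → [+nasal]; 6 /p/ blocks.
From /n/ at 1 leftward: word edge.
From /m/ at 9 rightward: 10 /m/ is itself a trigger — this domain ends here.
From /m/ at 9 leftward: 8 /f/ transparent; 7 /u/ → [+nasal]; 6 /p/ blocks.
From /m/ at 10 rightward: 11 /v/ blocks.
From /m/ at 10 leftward: 9 /m/ is itself a trigger — this domain ends here.
From /m/ at 12 rightward: word edge.
From /m/ at 12 leftward: 11 /v/ blocks.
[+nasal] positions on the surface: 1 2 3 4 5 7 9 10 12.

no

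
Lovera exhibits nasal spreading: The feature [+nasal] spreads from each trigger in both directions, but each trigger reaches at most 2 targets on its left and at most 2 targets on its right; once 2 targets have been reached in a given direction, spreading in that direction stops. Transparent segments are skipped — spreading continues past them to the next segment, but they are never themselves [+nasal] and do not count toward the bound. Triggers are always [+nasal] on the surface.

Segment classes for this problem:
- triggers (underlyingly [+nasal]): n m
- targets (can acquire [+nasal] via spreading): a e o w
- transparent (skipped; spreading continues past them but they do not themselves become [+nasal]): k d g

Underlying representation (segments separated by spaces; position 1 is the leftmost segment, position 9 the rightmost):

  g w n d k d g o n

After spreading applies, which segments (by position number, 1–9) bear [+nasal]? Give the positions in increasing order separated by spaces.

2 3 8 9

From /n/ at 3 rightward: 4 /d/ transparent; 5 /k/ transparent; 6 /d/ transparent; 7 /g/ transparent; 8 /o/ → [+nasal]; 9 /n/ is itself a trigger — this domain ends here.
From /n/ at 3 leftward: 2 /w/ → [+nasal]; 1 /g/ transparent; word edge.
From /n/ at 9 rightward: word edge.
From /n/ at 9 leftward: 8 /o/ → [+nasal]; 7 /g/ transparent; 6 /d/ transparent; 5 /k/ transparent; 4 /d/ transparent; 3 /n/ is itself a trigger — this domain ends here.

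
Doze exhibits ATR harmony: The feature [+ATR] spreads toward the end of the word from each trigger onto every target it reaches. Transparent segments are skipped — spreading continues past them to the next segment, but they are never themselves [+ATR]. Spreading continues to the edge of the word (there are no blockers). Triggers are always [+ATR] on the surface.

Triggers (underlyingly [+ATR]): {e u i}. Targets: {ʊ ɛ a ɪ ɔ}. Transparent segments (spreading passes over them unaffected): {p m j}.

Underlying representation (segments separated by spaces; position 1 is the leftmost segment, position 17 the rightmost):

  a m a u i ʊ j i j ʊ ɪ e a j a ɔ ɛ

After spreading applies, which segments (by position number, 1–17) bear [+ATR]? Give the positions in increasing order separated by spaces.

From /u/ at 4 rightward: 5 /i/ is itself a trigger — this domain ends here.
From /i/ at 5 rightward: 6 /ʊ/ → [+ATR]; 7 /j/ transparent; 8 /i/ is itself a trigger — this domain ends here.
From /i/ at 8 rightward: 9 /j/ transparent; 10 /ʊ/ → [+ATR]; 11 /ɪ/ → [+ATR]; 12 /e/ is itself a trigger — this domain ends here.
From /e/ at 12 rightward: 13 /a/ → [+ATR]; 14 /j/ transparent; 15 /a/ → [+ATR]; 16 /ɔ/ → [+ATR]; 17 /ɛ/ → [+ATR]; word edge.
Targets with no active source: positions 1 3 stay [-ATR].

4 5 6 8 10 11 12 13 15 16 17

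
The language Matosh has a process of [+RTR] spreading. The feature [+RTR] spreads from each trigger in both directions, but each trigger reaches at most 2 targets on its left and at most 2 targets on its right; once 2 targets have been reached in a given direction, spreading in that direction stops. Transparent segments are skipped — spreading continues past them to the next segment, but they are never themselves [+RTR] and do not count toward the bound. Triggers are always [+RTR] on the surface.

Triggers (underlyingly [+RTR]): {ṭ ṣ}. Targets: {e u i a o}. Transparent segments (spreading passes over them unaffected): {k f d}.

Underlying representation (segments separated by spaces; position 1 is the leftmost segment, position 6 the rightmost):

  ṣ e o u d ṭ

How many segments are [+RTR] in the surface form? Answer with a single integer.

5

From /ṣ/ at 1 rightward: 2 /e/ → [+RTR]; 3 /o/ → [+RTR]; bound reached.
From /ṣ/ at 1 leftward: word edge.
From /ṭ/ at 6 rightward: word edge.
From /ṭ/ at 6 leftward: 5 /d/ transparent; 4 /u/ → [+RTR]; 3 /o/ → [+RTR]; bound reached.
[+RTR] positions on the surface: 1 2 3 4 6.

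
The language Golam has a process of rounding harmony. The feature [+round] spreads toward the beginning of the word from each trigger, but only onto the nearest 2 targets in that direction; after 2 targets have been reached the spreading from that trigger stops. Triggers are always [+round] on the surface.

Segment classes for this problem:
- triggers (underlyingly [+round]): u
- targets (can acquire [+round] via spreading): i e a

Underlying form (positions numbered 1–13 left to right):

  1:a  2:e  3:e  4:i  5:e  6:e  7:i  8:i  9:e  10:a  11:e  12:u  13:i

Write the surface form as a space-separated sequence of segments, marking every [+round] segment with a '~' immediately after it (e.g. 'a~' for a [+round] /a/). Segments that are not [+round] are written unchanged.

From /u/ at 12 leftward: 11 /e/ → [+round]; 10 /a/ → [+round]; bound reached.
Targets with no active source: positions 1 2 3 4 5 6 7 8 9 13 stay [-round].
[+round] positions on the surface: 10 11 12.

a e e i e e i i e a~ e~ u~ i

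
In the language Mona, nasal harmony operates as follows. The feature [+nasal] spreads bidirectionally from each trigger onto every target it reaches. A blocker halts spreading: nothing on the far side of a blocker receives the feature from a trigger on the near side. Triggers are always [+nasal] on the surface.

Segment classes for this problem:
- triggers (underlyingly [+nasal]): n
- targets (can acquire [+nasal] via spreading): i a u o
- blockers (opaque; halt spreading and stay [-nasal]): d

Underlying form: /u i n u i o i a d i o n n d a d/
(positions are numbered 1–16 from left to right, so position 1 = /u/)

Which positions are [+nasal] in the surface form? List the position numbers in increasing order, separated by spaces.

From /n/ at 3 rightward: 4 /u/ → [+nasal]; 5 /i/ → [+nasal]; 6 /o/ → [+nasal]; 7 /i/ → [+nasal]; 8 /a/ → [+nasal]; 9 /d/ blocks.
From /n/ at 3 leftward: 2 /i/ → [+nasal]; 1 /u/ → [+nasal]; word edge.
From /n/ at 12 rightward: 13 /n/ is itself a trigger — this domain ends here.
From /n/ at 12 leftward: 11 /o/ → [+nasal]; 10 /i/ → [+nasal]; 9 /d/ blocks.
From /n/ at 13 rightward: 14 /d/ blocks.
From /n/ at 13 leftward: 12 /n/ is itself a trigger — this domain ends here.
Target with no active source: position 15 stays [-nasal].

1 2 3 4 5 6 7 8 10 11 12 13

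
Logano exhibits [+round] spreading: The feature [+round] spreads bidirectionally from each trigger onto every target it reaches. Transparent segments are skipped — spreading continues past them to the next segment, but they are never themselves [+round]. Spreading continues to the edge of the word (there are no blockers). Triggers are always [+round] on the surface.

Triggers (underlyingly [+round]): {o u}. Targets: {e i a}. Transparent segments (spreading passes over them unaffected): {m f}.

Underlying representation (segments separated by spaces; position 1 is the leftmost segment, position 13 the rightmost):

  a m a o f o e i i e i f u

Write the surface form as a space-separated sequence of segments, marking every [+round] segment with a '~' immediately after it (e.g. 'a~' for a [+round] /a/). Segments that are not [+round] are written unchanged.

From /o/ at 4 rightward: 5 /f/ transparent; 6 /o/ is itself a trigger — this domain ends here.
From /o/ at 4 leftward: 3 /a/ → [+round]; 2 /m/ transparent; 1 /a/ → [+round]; word edge.
From /o/ at 6 rightward: 7 /e/ → [+round]; 8 /i/ → [+round]; 9 /i/ → [+round]; 10 /e/ → [+round]; 11 /i/ → [+round]; 12 /f/ transparent; 13 /u/ is itself a trigger — this domain ends here.
From /o/ at 6 leftward: 5 /f/ transparent; 4 /o/ is itself a trigger — this domain ends here.
From /u/ at 13 rightward: word edge.
From /u/ at 13 leftward: 12 /f/ transparent; 11 /i/ → [+round]; 10 /e/ → [+round]; 9 /i/ → [+round]; 8 /i/ → [+round]; 7 /e/ → [+round]; 6 /o/ is itself a trigger — this domain ends here.
[+round] positions on the surface: 1 3 4 6 7 8 9 10 11 13.

a~ m a~ o~ f o~ e~ i~ i~ e~ i~ f u~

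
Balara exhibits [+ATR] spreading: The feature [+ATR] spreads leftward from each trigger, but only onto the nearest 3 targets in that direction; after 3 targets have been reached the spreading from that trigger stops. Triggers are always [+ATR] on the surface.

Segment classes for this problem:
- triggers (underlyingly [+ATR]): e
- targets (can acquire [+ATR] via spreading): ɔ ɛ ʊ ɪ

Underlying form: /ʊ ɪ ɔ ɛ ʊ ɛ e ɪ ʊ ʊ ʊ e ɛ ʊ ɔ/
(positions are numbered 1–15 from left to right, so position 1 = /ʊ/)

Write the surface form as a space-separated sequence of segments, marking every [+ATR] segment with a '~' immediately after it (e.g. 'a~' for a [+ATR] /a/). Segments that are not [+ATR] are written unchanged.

From /e/ at 7 leftward: 6 /ɛ/ → [+ATR]; 5 /ʊ/ → [+ATR]; 4 /ɛ/ → [+ATR]; bound reached.
From /e/ at 12 leftward: 11 /ʊ/ → [+ATR]; 10 /ʊ/ → [+ATR]; 9 /ʊ/ → [+ATR]; bound reached.
Targets with no active source: positions 1 2 3 8 13 14 15 stay [-ATR].
[+ATR] positions on the surface: 4 5 6 7 9 10 11 12.

ʊ ɪ ɔ ɛ~ ʊ~ ɛ~ e~ ɪ ʊ~ ʊ~ ʊ~ e~ ɛ ʊ ɔ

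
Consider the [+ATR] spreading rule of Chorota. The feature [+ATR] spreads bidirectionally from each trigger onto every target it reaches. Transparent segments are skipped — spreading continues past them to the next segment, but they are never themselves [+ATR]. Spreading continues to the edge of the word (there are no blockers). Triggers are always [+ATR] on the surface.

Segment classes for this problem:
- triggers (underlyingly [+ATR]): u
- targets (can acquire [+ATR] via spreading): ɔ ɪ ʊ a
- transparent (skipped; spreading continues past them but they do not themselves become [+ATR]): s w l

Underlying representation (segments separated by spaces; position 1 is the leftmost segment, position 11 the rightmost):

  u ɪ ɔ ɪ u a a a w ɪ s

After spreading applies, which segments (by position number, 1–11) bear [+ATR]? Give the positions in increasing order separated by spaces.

1 2 3 4 5 6 7 8 10

From /u/ at 1 rightward: 2 /ɪ/ → [+ATR]; 3 /ɔ/ → [+ATR]; 4 /ɪ/ → [+ATR]; 5 /u/ is itself a trigger — this domain ends here.
From /u/ at 1 leftward: word edge.
From /u/ at 5 rightward: 6 /a/ → [+ATR]; 7 /a/ → [+ATR]; 8 /a/ → [+ATR]; 9 /w/ transparent; 10 /ɪ/ → [+ATR]; 11 /s/ transparent; word edge.
From /u/ at 5 leftward: 4 /ɪ/ → [+ATR]; 3 /ɔ/ → [+ATR]; 2 /ɪ/ → [+ATR]; 1 /u/ is itself a trigger — this domain ends here.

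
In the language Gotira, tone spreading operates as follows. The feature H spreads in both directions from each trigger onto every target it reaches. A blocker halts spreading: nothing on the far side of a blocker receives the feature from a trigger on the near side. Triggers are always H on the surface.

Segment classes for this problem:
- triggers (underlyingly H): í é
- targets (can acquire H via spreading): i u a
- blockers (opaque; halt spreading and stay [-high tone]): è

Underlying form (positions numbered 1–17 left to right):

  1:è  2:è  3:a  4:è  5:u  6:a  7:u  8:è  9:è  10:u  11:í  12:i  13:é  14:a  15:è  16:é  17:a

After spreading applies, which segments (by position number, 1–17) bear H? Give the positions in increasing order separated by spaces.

10 11 12 13 14 16 17

From /í/ at 11 rightward: 12 /i/ → H; 13 /é/ is itself a trigger — this domain ends here.
From /í/ at 11 leftward: 10 /u/ → H; 9 /è/ blocks.
From /é/ at 13 rightward: 14 /a/ → H; 15 /è/ blocks.
From /é/ at 13 leftward: 12 /i/ → H; 11 /í/ is itself a trigger — this domain ends here.
From /é/ at 16 rightward: 17 /a/ → H; word edge.
From /é/ at 16 leftward: 15 /è/ blocks.
Targets with no active source: positions 3 5 6 7 stay [-high tone].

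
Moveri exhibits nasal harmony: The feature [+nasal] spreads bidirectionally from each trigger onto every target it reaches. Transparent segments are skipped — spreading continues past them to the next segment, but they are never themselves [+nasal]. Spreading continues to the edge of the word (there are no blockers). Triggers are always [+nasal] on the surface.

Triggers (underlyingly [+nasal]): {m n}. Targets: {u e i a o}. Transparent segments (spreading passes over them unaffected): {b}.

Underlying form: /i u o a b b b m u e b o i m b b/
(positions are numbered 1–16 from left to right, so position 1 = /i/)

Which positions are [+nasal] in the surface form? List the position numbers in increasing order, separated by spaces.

From /m/ at 8 rightward: 9 /u/ → [+nasal]; 10 /e/ → [+nasal]; 11 /b/ transparent; 12 /o/ → [+nasal]; 13 /i/ → [+nasal]; 14 /m/ is itself a trigger — this domain ends here.
From /m/ at 8 leftward: 7 /b/ transparent; 6 /b/ transparent; 5 /b/ transparent; 4 /a/ → [+nasal]; 3 /o/ → [+nasal]; 2 /u/ → [+nasal]; 1 /i/ → [+nasal]; word edge.
From /m/ at 14 rightward: 15 /b/ transparent; 16 /b/ transparent; word edge.
From /m/ at 14 leftward: 13 /i/ → [+nasal]; 12 /o/ → [+nasal]; 11 /b/ transparent; 10 /e/ → [+nasal]; 9 /u/ → [+nasal]; 8 /m/ is itself a trigger — this domain ends here.

1 2 3 4 8 9 10 12 13 14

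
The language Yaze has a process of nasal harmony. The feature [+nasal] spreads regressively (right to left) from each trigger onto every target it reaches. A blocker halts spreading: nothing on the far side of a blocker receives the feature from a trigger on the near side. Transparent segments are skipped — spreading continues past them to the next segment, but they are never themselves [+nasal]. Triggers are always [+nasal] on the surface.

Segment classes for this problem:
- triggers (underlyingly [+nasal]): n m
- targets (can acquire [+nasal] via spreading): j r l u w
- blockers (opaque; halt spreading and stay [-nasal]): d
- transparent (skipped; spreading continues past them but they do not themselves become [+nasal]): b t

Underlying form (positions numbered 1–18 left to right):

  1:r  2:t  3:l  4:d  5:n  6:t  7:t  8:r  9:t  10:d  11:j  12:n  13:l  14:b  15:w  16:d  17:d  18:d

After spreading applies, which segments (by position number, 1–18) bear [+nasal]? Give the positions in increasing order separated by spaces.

From /n/ at 5 leftward: 4 /d/ blocks.
From /n/ at 12 leftward: 11 /j/ → [+nasal]; 10 /d/ blocks.
Targets with no active source: positions 1 3 8 13 15 stay [-nasal].

5 11 12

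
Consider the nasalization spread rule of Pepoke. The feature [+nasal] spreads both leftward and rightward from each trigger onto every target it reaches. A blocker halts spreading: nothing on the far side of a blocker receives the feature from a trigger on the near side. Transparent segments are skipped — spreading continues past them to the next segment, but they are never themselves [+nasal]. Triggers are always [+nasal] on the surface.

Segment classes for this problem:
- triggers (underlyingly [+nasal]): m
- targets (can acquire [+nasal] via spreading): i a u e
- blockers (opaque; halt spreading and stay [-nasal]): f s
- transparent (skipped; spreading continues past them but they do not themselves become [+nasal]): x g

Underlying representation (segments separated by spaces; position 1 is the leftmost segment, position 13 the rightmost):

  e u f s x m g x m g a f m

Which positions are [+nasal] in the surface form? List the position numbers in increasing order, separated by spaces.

From /m/ at 6 rightward: 7 /g/ transparent; 8 /x/ transparent; 9 /m/ is itself a trigger — this domain ends here.
From /m/ at 6 leftward: 5 /x/ transparent; 4 /s/ blocks.
From /m/ at 9 rightward: 10 /g/ transparent; 11 /a/ → [+nasal]; 12 /f/ blocks.
From /m/ at 9 leftward: 8 /x/ transparent; 7 /g/ transparent; 6 /m/ is itself a trigger — this domain ends here.
From /m/ at 13 rightward: word edge.
From /m/ at 13 leftward: 12 /f/ blocks.
Targets with no active source: positions 1 2 stay [-nasal].

6 9 11 13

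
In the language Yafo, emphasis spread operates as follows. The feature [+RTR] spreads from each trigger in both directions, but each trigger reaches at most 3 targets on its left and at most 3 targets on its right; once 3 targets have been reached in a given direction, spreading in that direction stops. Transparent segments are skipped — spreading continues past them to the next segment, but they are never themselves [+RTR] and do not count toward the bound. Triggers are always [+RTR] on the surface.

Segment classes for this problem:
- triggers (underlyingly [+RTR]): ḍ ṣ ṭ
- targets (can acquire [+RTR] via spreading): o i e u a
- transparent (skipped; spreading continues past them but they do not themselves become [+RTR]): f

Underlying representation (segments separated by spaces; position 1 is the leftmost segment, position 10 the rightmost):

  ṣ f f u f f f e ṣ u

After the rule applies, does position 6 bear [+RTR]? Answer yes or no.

From /ṣ/ at 1 rightward: 2 /f/ transparent; 3 /f/ transparent; 4 /u/ → [+RTR]; 5 /f/ transparent; 6 /f/ transparent; 7 /f/ transparent; 8 /e/ → [+RTR]; 9 /ṣ/ is itself a trigger — this domain ends here.
From /ṣ/ at 1 leftward: word edge.
From /ṣ/ at 9 rightward: 10 /u/ → [+RTR]; word edge.
From /ṣ/ at 9 leftward: 8 /e/ → [+RTR]; 7 /f/ transparent; 6 /f/ transparent; 5 /f/ transparent; 4 /u/ → [+RTR]; 3 /f/ transparent; 2 /f/ transparent; 1 /ṣ/ is itself a trigger — this domain ends here.
[+RTR] positions on the surface: 1 4 8 9 10.

no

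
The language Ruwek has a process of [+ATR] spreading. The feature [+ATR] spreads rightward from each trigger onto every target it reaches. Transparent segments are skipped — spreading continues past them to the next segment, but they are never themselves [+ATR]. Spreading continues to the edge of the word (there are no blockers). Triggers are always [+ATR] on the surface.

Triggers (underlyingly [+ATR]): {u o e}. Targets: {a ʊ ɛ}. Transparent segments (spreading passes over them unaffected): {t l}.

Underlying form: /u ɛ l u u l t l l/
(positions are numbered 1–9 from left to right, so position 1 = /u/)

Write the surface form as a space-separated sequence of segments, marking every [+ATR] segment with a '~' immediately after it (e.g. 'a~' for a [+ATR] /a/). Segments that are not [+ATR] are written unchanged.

From /u/ at 1 rightward: 2 /ɛ/ → [+ATR]; 3 /l/ transparent; 4 /u/ is itself a trigger — this domain ends here.
From /u/ at 4 rightward: 5 /u/ is itself a trigger — this domain ends here.
From /u/ at 5 rightward: 6 /l/ transparent; 7 /t/ transparent; 8 /l/ transparent; 9 /l/ transparent; word edge.
[+ATR] positions on the surface: 1 2 4 5.

u~ ɛ~ l u~ u~ l t l l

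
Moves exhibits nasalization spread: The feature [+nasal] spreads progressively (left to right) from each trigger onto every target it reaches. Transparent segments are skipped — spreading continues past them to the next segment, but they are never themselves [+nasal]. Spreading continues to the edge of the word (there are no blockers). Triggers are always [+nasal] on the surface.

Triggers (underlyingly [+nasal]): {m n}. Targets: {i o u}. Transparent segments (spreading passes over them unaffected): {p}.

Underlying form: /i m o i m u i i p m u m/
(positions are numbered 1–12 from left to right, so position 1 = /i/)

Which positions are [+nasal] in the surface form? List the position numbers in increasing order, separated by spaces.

From /m/ at 2 rightward: 3 /o/ → [+nasal]; 4 /i/ → [+nasal]; 5 /m/ is itself a trigger — this domain ends here.
From /m/ at 5 rightward: 6 /u/ → [+nasal]; 7 /i/ → [+nasal]; 8 /i/ → [+nasal]; 9 /p/ transparent; 10 /m/ is itself a trigger — this domain ends here.
From /m/ at 10 rightward: 11 /u/ → [+nasal]; 12 /m/ is itself a trigger — this domain ends here.
From /m/ at 12 rightward: word edge.
Target with no active source: position 1 stays [-nasal].

2 3 4 5 6 7 8 10 11 12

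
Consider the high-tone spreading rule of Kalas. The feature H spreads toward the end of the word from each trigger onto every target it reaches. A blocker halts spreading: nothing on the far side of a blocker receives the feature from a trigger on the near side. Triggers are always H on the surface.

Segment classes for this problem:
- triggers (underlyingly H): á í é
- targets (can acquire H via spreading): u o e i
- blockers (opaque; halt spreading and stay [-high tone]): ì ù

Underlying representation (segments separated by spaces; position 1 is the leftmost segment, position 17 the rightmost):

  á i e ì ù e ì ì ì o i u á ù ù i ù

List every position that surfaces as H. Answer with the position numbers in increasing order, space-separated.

1 2 3 13

From /á/ at 1 rightward: 2 /i/ → H; 3 /e/ → H; 4 /ì/ blocks.
From /á/ at 13 rightward: 14 /ù/ blocks.
Targets with no active source: positions 6 10 11 12 16 stay [-high tone].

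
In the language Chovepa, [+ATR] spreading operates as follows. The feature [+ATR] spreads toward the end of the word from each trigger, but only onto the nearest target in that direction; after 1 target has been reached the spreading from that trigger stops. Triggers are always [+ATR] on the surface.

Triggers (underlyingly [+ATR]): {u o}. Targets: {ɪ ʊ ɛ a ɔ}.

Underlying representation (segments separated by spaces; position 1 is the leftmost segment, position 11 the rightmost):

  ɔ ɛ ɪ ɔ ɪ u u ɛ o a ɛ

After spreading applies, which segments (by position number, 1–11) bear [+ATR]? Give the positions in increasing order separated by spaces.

6 7 8 9 10

From /u/ at 6 rightward: 7 /u/ is itself a trigger — this domain ends here.
From /u/ at 7 rightward: 8 /ɛ/ → [+ATR]; bound reached.
From /o/ at 9 rightward: 10 /a/ → [+ATR]; bound reached.
Targets with no active source: positions 1 2 3 4 5 11 stay [-ATR].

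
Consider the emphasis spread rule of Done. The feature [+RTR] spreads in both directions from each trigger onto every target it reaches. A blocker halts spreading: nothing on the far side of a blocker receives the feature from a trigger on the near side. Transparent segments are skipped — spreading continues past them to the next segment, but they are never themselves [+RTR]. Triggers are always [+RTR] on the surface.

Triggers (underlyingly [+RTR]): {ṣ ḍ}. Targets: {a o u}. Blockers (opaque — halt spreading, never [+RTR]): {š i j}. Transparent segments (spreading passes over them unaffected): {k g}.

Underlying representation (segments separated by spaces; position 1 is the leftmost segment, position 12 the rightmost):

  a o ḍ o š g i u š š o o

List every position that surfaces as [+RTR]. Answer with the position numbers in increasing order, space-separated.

From /ḍ/ at 3 rightward: 4 /o/ → [+RTR]; 5 /š/ blocks.
From /ḍ/ at 3 leftward: 2 /o/ → [+RTR]; 1 /a/ → [+RTR]; word edge.
Targets with no active source: positions 8 11 12 stay [-emphatic].

1 2 3 4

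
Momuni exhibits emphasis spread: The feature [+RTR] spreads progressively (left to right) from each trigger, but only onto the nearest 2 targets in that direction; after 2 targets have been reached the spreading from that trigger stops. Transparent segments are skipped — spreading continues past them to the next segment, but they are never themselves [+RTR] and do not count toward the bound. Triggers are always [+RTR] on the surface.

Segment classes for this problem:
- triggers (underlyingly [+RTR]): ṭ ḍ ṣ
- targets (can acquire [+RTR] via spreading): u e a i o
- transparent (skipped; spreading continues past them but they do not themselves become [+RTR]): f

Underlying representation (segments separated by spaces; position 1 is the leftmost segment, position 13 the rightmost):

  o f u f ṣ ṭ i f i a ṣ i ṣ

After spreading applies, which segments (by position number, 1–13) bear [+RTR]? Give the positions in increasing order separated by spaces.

5 6 7 9 11 12 13

From /ṣ/ at 5 rightward: 6 /ṭ/ is itself a trigger — this domain ends here.
From /ṭ/ at 6 rightward: 7 /i/ → [+RTR]; 8 /f/ transparent; 9 /i/ → [+RTR]; bound reached.
From /ṣ/ at 11 rightward: 12 /i/ → [+RTR]; 13 /ṣ/ is itself a trigger — this domain ends here.
From /ṣ/ at 13 rightward: word edge.
Targets with no active source: positions 1 3 10 stay [-emphatic].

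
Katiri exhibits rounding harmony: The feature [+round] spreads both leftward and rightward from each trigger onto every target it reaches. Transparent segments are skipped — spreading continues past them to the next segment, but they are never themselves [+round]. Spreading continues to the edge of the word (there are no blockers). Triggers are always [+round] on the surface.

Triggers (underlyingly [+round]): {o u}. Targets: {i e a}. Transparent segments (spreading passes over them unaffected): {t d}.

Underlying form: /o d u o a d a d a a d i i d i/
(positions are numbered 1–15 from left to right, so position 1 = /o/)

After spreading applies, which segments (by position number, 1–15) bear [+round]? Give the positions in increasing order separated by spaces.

1 3 4 5 7 9 10 12 13 15

From /o/ at 1 rightward: 2 /d/ transparent; 3 /u/ is itself a trigger — this domain ends here.
From /o/ at 1 leftward: word edge.
From /u/ at 3 rightward: 4 /o/ is itself a trigger — this domain ends here.
From /u/ at 3 leftward: 2 /d/ transparent; 1 /o/ is itself a trigger — this domain ends here.
From /o/ at 4 rightward: 5 /a/ → [+round]; 6 /d/ transparent; 7 /a/ → [+round]; 8 /d/ transparent; 9 /a/ → [+round]; 10 /a/ → [+round]; 11 /d/ transparent; 12 /i/ → [+round]; 13 /i/ → [+round]; 14 /d/ transparent; 15 /i/ → [+round]; word edge.
From /o/ at 4 leftward: 3 /u/ is itself a trigger — this domain ends here.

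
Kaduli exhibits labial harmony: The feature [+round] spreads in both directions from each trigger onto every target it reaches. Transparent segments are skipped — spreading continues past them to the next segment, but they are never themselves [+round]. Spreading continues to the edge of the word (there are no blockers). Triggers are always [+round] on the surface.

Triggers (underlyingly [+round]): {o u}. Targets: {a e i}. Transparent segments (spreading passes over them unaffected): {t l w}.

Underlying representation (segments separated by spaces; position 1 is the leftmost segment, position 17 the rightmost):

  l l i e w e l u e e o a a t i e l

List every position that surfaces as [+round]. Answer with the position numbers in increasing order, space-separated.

3 4 6 8 9 10 11 12 13 15 16

From /u/ at 8 rightward: 9 /e/ → [+round]; 10 /e/ → [+round]; 11 /o/ is itself a trigger — this domain ends here.
From /u/ at 8 leftward: 7 /l/ transparent; 6 /e/ → [+round]; 5 /w/ transparent; 4 /e/ → [+round]; 3 /i/ → [+round]; 2 /l/ transparent; 1 /l/ transparent; word edge.
From /o/ at 11 rightward: 12 /a/ → [+round]; 13 /a/ → [+round]; 14 /t/ transparent; 15 /i/ → [+round]; 16 /e/ → [+round]; 17 /l/ transparent; word edge.
From /o/ at 11 leftward: 10 /e/ → [+round]; 9 /e/ → [+round]; 8 /u/ is itself a trigger — this domain ends here.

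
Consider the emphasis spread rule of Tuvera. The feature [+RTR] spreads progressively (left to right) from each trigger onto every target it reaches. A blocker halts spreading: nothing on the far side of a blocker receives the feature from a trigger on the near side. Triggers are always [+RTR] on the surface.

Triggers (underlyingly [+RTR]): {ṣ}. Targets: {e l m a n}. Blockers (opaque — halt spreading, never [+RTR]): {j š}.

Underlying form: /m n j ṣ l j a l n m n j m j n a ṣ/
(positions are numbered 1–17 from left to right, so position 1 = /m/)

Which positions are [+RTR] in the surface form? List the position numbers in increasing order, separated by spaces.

4 5 17

From /ṣ/ at 4 rightward: 5 /l/ → [+RTR]; 6 /j/ blocks.
From /ṣ/ at 17 rightward: word edge.
Targets with no active source: positions 1 2 7 8 9 10 11 13 15 16 stay [-emphatic].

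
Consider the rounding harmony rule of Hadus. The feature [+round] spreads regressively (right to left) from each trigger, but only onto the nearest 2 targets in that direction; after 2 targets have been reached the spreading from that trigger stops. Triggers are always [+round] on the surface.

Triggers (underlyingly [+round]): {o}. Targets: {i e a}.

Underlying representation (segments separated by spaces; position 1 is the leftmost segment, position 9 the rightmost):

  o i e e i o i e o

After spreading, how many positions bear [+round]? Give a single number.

From /o/ at 1 leftward: word edge.
From /o/ at 6 leftward: 5 /i/ → [+round]; 4 /e/ → [+round]; bound reached.
From /o/ at 9 leftward: 8 /e/ → [+round]; 7 /i/ → [+round]; bound reached.
Targets with no active source: positions 2 3 stay [-round].
[+round] positions on the surface: 1 4 5 6 7 8 9.

7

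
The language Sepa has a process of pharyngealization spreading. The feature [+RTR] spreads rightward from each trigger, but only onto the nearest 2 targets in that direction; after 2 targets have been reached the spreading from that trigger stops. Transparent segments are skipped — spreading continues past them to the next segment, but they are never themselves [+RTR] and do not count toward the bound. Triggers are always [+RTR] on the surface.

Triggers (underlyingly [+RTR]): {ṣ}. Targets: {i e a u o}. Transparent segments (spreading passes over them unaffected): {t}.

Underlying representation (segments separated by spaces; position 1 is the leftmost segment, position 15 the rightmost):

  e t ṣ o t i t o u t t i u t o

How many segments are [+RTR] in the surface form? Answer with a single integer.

From /ṣ/ at 3 rightward: 4 /o/ → [+RTR]; 5 /t/ transparent; 6 /i/ → [+RTR]; bound reached.
Targets with no active source: positions 1 8 9 12 13 15 stay [-emphatic].
[+RTR] positions on the surface: 3 4 6.

3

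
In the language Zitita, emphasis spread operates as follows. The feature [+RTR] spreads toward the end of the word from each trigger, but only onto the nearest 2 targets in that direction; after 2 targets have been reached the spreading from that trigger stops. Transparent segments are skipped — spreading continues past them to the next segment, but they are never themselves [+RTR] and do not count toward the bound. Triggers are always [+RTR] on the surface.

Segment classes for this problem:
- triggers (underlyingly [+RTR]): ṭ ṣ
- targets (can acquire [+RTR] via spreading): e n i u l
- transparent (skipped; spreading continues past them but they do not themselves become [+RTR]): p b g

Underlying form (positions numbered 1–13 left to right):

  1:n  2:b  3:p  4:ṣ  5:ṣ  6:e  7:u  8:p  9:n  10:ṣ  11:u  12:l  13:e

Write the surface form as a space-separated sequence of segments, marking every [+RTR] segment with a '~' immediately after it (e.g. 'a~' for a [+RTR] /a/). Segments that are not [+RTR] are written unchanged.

n b p ṣ~ ṣ~ e~ u~ p n ṣ~ u~ l~ e

From /ṣ/ at 4 rightward: 5 /ṣ/ is itself a trigger — this domain ends here.
From /ṣ/ at 5 rightward: 6 /e/ → [+RTR]; 7 /u/ → [+RTR]; bound reached.
From /ṣ/ at 10 rightward: 11 /u/ → [+RTR]; 12 /l/ → [+RTR]; bound reached.
Targets with no active source: positions 1 9 13 stay [-emphatic].
[+RTR] positions on the surface: 4 5 6 7 10 11 12.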